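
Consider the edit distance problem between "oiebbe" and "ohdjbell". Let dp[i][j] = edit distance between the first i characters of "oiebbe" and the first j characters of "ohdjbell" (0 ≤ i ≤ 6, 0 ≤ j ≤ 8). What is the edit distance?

   ''  o  h  d  j  b  e  l  l
''  0  1  2  3  4  5  6  7  8
 o  1  0  1  2  3  4  5  6  7
 i  2  1  1  2  3  4  5  6  7
 e  3  2  2  2  3  4  4  5  6
 b  4  3  3  3  3  3  4  5  6
 b  5  4  4  4  4  3  4  5  6
 e  6  5  5  5  5  4  3  4  5

5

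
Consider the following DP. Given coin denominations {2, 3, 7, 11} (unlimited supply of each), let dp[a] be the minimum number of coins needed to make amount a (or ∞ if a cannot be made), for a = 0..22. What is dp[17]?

3

 a  0  1  2  3  4  5  6  7  8  9 10 11 12 13 14 15 16 17 18 19 20 21 22
dp  0  -  1  1  2  2  2  1  3  2  2  1  3  2  2  3  3  3  2  4  3  3  2
(- denotes ∞ / unreachable)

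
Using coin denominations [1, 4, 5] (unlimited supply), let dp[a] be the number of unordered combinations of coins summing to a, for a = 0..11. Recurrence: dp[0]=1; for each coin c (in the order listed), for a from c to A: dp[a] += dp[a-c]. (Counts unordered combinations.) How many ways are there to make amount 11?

after  coin     0     1     2     3     4     5     6     7     8     9    10    11
          1     1     1     1     1     1     1     1     1     1     1     1     1
          4     1     1     1     1     2     2     2     2     3     3     3     3
          5     1     1     1     1     2     3     3     3     4     5     6     6

6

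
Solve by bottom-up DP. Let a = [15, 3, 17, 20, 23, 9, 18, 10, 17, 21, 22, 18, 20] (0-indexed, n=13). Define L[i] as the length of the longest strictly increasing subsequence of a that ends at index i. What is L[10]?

6

   i    0    1    2    3    4    5    6    7    8    9   10   11   12
a[i]   15    3   17   20   23    9   18   10   17   21   22   18   20
L[i]    1    1    2    3    4    2    3    3    4    5    6    5    6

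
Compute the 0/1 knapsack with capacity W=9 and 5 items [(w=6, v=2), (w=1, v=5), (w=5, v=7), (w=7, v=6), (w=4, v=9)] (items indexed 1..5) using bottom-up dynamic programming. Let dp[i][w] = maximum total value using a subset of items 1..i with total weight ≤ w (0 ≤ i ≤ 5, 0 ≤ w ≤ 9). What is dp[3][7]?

12

i\w   0   1   2   3   4   5   6   7   8   9
  0   0   0   0   0   0   0   0   0   0   0
  1   0   0   0   0   0   0   2   2   2   2
  2   0   5   5   5   5   5   5   7   7   7
  3   0   5   5   5   5   7  12  12  12  12
  4   0   5   5   5   5   7  12  12  12  12
  5   0   5   5   5   9  14  14  14  14  16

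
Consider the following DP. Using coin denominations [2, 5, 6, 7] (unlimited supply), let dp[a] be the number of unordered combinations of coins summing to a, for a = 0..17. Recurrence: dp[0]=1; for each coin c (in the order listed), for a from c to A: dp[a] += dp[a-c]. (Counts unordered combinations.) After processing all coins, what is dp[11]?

3

after  coin     0     1     2     3     4     5     6     7     8     9    10    11    12    13    14    15    16    17
          2     1     0     1     0     1     0     1     0     1     0     1     0     1     0     1     0     1     0
          5     1     0     1     0     1     1     1     1     1     1     2     1     2     1     2     2     2     2
          6     1     0     1     0     1     1     2     1     2     1     3     2     4     2     4     3     5     4
          7     1     0     1     0     1     1     2     2     2     2     3     3     5     4     6     5     7     7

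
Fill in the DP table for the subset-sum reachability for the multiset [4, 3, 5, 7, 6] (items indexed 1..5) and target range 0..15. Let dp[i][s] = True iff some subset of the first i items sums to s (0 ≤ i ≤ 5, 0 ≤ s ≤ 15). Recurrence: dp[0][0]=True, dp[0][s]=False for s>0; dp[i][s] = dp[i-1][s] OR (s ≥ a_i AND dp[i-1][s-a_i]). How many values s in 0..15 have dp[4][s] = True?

12

i\s   0   1   2   3   4   5   6   7   8   9  10  11  12  13  14  15
  0   T   F   F   F   F   F   F   F   F   F   F   F   F   F   F   F
  1   T   F   F   F   T   F   F   F   F   F   F   F   F   F   F   F
  2   T   F   F   T   T   F   F   T   F   F   F   F   F   F   F   F
  3   T   F   F   T   T   T   F   T   T   T   F   F   T   F   F   F
  4   T   F   F   T   T   T   F   T   T   T   T   T   T   F   T   T
  5   T   F   F   T   T   T   T   T   T   T   T   T   T   T   T   T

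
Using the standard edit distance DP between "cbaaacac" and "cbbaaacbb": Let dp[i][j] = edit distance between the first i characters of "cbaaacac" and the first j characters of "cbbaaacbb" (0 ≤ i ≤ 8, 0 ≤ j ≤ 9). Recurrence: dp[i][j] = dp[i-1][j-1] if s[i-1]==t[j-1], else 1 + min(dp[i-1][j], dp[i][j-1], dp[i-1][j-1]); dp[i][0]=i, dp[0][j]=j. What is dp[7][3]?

5

   ''  c  b  b  a  a  a  c  b  b
''  0  1  2  3  4  5  6  7  8  9
 c  1  0  1  2  3  4  5  6  7  8
 b  2  1  0  1  2  3  4  5  6  7
 a  3  2  1  1  1  2  3  4  5  6
 a  4  3  2  2  1  1  2  3  4  5
 a  5  4  3  3  2  1  1  2  3  4
 c  6  5  4  4  3  2  2  1  2  3
 a  7  6  5  5  4  3  2  2  2  3
 c  8  7  6  6  5  4  3  2  3  3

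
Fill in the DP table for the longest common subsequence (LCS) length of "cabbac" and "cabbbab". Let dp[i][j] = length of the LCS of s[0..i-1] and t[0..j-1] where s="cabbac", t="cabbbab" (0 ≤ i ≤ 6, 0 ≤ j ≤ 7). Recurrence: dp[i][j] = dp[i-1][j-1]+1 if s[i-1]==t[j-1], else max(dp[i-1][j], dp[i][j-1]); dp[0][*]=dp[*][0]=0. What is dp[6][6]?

   ''  c  a  b  b  b  a  b
''  0  0  0  0  0  0  0  0
 c  0  1  1  1  1  1  1  1
 a  0  1  2  2  2  2  2  2
 b  0  1  2  3  3  3  3  3
 b  0  1  2  3  4  4  4  4
 a  0  1  2  3  4  4  5  5
 c  0  1  2  3  4  4  5  5

5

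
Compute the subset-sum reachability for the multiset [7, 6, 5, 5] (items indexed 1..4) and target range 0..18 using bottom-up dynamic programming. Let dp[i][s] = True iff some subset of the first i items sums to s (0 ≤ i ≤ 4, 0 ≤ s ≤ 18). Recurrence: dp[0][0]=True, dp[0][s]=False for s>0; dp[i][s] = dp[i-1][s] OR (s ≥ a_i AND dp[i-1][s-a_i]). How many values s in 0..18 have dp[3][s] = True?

i\s   0   1   2   3   4   5   6   7   8   9  10  11  12  13  14  15  16  17  18
  0   T   F   F   F   F   F   F   F   F   F   F   F   F   F   F   F   F   F   F
  1   T   F   F   F   F   F   F   T   F   F   F   F   F   F   F   F   F   F   F
  2   T   F   F   F   F   F   T   T   F   F   F   F   F   T   F   F   F   F   F
  3   T   F   F   F   F   T   T   T   F   F   F   T   T   T   F   F   F   F   T
  4   T   F   F   F   F   T   T   T   F   F   T   T   T   T   F   F   T   T   T

8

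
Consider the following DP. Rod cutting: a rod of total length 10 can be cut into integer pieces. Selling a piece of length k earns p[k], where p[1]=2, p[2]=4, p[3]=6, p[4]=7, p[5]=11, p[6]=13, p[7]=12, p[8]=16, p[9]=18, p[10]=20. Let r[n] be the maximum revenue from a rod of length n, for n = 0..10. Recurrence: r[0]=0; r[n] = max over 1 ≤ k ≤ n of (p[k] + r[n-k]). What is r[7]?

   n    0    1    2    3    4    5    6    7    8    9   10
r[n]    0    2    4    6    8   11   13   15   17   19   22

15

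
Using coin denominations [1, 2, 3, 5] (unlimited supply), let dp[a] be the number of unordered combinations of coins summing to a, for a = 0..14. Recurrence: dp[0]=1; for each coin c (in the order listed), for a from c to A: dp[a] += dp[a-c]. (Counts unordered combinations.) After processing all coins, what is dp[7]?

after  coin     0     1     2     3     4     5     6     7     8     9    10    11    12    13    14
          1     1     1     1     1     1     1     1     1     1     1     1     1     1     1     1
          2     1     1     2     2     3     3     4     4     5     5     6     6     7     7     8
          3     1     1     2     3     4     5     7     8    10    12    14    16    19    21    24
          5     1     1     2     3     4     6     8    10    13    16    20    24    29    34    40

10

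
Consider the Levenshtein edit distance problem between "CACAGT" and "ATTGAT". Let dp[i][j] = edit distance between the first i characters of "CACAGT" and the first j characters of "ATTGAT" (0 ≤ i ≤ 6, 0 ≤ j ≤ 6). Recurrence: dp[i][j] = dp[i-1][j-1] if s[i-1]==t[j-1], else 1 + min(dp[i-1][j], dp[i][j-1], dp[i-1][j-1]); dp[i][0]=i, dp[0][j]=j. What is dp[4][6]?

5

   ''  A  T  T  G  A  T
''  0  1  2  3  4  5  6
 C  1  1  2  3  4  5  6
 A  2  1  2  3  4  4  5
 C  3  2  2  3  4  5  5
 A  4  3  3  3  4  4  5
 G  5  4  4  4  3  4  5
 T  6  5  4  4  4  4  4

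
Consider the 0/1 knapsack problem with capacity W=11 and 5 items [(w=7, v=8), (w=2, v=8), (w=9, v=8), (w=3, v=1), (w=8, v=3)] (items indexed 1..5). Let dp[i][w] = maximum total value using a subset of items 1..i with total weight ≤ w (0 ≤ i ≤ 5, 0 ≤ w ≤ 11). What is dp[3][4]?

8

i\w   0   1   2   3   4   5   6   7   8   9  10  11
  0   0   0   0   0   0   0   0   0   0   0   0   0
  1   0   0   0   0   0   0   0   8   8   8   8   8
  2   0   0   8   8   8   8   8   8   8  16  16  16
  3   0   0   8   8   8   8   8   8   8  16  16  16
  4   0   0   8   8   8   9   9   9   9  16  16  16
  5   0   0   8   8   8   9   9   9   9  16  16  16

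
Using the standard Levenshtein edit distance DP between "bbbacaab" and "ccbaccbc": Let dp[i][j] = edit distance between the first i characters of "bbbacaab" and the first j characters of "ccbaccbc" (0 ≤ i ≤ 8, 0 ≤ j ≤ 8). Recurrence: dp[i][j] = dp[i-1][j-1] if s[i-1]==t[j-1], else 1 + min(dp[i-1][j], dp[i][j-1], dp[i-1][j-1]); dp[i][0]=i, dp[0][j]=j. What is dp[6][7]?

4

   ''  c  c  b  a  c  c  b  c
''  0  1  2  3  4  5  6  7  8
 b  1  1  2  2  3  4  5  6  7
 b  2  2  2  2  3  4  5  5  6
 b  3  3  3  2  3  4  5  5  6
 a  4  4  4  3  2  3  4  5  6
 c  5  4  4  4  3  2  3  4  5
 a  6  5  5  5  4  3  3  4  5
 a  7  6  6  6  5  4  4  4  5
 b  8  7  7  6  6  5  5  4  5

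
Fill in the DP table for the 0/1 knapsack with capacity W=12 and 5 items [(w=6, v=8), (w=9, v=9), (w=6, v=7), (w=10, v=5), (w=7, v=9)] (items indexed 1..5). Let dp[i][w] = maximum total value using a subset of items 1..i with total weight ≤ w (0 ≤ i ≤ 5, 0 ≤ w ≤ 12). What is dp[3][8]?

8

i\w   0   1   2   3   4   5   6   7   8   9  10  11  12
  0   0   0   0   0   0   0   0   0   0   0   0   0   0
  1   0   0   0   0   0   0   8   8   8   8   8   8   8
  2   0   0   0   0   0   0   8   8   8   9   9   9   9
  3   0   0   0   0   0   0   8   8   8   9   9   9  15
  4   0   0   0   0   0   0   8   8   8   9   9   9  15
  5   0   0   0   0   0   0   8   9   9   9   9   9  15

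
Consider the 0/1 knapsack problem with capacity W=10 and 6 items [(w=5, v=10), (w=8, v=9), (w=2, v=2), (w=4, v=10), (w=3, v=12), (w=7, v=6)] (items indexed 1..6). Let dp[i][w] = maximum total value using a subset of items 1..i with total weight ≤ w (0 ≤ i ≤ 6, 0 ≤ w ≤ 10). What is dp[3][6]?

10

i\w   0   1   2   3   4   5   6   7   8   9  10
  0   0   0   0   0   0   0   0   0   0   0   0
  1   0   0   0   0   0  10  10  10  10  10  10
  2   0   0   0   0   0  10  10  10  10  10  10
  3   0   0   2   2   2  10  10  12  12  12  12
  4   0   0   2   2  10  10  12  12  12  20  20
  5   0   0   2  12  12  14  14  22  22  24  24
  6   0   0   2  12  12  14  14  22  22  24  24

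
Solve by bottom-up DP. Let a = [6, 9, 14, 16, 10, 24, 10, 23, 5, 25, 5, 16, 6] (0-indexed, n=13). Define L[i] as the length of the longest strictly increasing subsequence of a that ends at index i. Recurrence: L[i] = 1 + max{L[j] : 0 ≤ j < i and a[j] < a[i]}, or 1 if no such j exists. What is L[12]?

2

   i    0    1    2    3    4    5    6    7    8    9   10   11   12
a[i]    6    9   14   16   10   24   10   23    5   25    5   16    6
L[i]    1    2    3    4    3    5    3    5    1    6    1    4    2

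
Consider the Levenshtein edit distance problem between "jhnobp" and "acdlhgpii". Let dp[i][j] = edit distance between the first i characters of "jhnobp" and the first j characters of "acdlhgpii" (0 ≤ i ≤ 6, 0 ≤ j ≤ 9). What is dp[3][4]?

4

   ''  a  c  d  l  h  g  p  i  i
''  0  1  2  3  4  5  6  7  8  9
 j  1  1  2  3  4  5  6  7  8  9
 h  2  2  2  3  4  4  5  6  7  8
 n  3  3  3  3  4  5  5  6  7  8
 o  4  4  4  4  4  5  6  6  7  8
 b  5  5  5  5  5  5  6  7  7  8
 p  6  6  6  6  6  6  6  6  7  8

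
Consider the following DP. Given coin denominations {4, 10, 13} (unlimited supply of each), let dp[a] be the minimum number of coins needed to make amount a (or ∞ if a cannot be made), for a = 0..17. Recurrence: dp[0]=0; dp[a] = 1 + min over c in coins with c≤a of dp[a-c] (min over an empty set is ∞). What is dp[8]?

 a  0  1  2  3  4  5  6  7  8  9 10 11 12 13 14 15 16 17
dp  0  -  -  -  1  -  -  -  2  -  1  -  3  1  2  -  4  2
(- denotes ∞ / unreachable)

2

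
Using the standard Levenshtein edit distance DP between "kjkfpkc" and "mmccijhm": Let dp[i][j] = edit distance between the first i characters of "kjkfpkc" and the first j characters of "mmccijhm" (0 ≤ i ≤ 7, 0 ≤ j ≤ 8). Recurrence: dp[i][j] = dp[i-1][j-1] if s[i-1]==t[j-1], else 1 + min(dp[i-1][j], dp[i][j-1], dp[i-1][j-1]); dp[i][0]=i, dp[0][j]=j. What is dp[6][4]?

6

   ''  m  m  c  c  i  j  h  m
''  0  1  2  3  4  5  6  7  8
 k  1  1  2  3  4  5  6  7  8
 j  2  2  2  3  4  5  5  6  7
 k  3  3  3  3  4  5  6  6  7
 f  4  4  4  4  4  5  6  7  7
 p  5  5  5  5  5  5  6  7  8
 k  6  6  6  6  6  6  6  7  8
 c  7  7  7  6  6  7  7  7  8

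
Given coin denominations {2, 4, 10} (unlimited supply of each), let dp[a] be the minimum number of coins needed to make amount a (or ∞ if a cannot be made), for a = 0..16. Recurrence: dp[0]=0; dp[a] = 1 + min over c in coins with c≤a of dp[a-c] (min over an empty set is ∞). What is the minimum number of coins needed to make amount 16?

3

 a  0  1  2  3  4  5  6  7  8  9 10 11 12 13 14 15 16
dp  0  -  1  -  1  -  2  -  2  -  1  -  2  -  2  -  3
(- denotes ∞ / unreachable)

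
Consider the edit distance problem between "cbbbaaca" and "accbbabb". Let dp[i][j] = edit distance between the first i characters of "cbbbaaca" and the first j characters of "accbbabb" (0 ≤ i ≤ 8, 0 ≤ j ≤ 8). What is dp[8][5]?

   ''  a  c  c  b  b  a  b  b
''  0  1  2  3  4  5  6  7  8
 c  1  1  1  2  3  4  5  6  7
 b  2  2  2  2  2  3  4  5  6
 b  3  3  3  3  2  2  3  4  5
 b  4  4  4  4  3  2  3  3  4
 a  5  4  5  5  4  3  2  3  4
 a  6  5  5  6  5  4  3  3  4
 c  7  6  5  5  6  5  4  4  4
 a  8  7  6  6  6  6  5  5  5

6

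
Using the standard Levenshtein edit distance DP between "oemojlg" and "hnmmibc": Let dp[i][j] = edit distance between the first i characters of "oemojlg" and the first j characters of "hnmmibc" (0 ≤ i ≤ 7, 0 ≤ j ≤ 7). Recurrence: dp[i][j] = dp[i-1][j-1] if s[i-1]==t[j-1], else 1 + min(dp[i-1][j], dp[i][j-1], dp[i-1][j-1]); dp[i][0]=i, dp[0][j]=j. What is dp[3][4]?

   ''  h  n  m  m  i  b  c
''  0  1  2  3  4  5  6  7
 o  1  1  2  3  4  5  6  7
 e  2  2  2  3  4  5  6  7
 m  3  3  3  2  3  4  5  6
 o  4  4  4  3  3  4  5  6
 j  5  5  5  4  4  4  5  6
 l  6  6  6  5  5  5  5  6
 g  7  7  7  6  6  6  6  6

3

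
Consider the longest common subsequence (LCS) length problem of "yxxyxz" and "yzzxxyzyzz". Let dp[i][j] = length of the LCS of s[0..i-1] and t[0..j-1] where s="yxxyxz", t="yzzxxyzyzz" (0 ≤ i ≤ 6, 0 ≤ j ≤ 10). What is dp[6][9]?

   ''  y  z  z  x  x  y  z  y  z  z
''  0  0  0  0  0  0  0  0  0  0  0
 y  0  1  1  1  1  1  1  1  1  1  1
 x  0  1  1  1  2  2  2  2  2  2  2
 x  0  1  1  1  2  3  3  3  3  3  3
 y  0  1  1  1  2  3  4  4  4  4  4
 x  0  1  1  1  2  3  4  4  4  4  4
 z  0  1  2  2  2  3  4  5  5  5  5

5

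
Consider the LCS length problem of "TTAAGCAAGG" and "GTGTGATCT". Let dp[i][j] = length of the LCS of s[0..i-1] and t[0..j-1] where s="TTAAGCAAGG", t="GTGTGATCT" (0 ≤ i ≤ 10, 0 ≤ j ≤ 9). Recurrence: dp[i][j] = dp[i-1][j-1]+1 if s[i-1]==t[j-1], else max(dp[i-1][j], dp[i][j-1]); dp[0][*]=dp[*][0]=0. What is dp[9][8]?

4

   ''  G  T  G  T  G  A  T  C  T
''  0  0  0  0  0  0  0  0  0  0
 T  0  0  1  1  1  1  1  1  1  1
 T  0  0  1  1  2  2  2  2  2  2
 A  0  0  1  1  2  2  3  3  3  3
 A  0  0  1  1  2  2  3  3  3  3
 G  0  1  1  2  2  3  3  3  3  3
 C  0  1  1  2  2  3  3  3  4  4
 A  0  1  1  2  2  3  4  4  4  4
 A  0  1  1  2  2  3  4  4  4  4
 G  0  1  1  2  2  3  4  4  4  4
 G  0  1  1  2  2  3  4  4  4  4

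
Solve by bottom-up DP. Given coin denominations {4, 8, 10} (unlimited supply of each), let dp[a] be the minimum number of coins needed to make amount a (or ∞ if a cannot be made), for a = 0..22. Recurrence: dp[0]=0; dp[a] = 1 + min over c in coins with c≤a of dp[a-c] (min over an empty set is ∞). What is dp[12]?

2

 a  0  1  2  3  4  5  6  7  8  9 10 11 12 13 14 15 16 17 18 19 20 21 22
dp  0  -  -  -  1  -  -  -  1  -  1  -  2  -  2  -  2  -  2  -  2  -  3
(- denotes ∞ / unreachable)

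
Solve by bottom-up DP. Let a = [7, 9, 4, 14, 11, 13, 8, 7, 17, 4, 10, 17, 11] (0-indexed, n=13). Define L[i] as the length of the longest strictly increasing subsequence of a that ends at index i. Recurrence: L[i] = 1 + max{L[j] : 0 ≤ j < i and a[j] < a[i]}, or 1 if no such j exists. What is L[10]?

3

   i    0    1    2    3    4    5    6    7    8    9   10   11   12
a[i]    7    9    4   14   11   13    8    7   17    4   10   17   11
L[i]    1    2    1    3    3    4    2    2    5    1    3    5    4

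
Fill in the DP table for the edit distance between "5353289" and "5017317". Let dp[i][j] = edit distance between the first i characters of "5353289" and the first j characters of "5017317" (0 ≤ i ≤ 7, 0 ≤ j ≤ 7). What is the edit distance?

6

   ''  5  0  1  7  3  1  7
''  0  1  2  3  4  5  6  7
 5  1  0  1  2  3  4  5  6
 3  2  1  1  2  3  3  4  5
 5  3  2  2  2  3  4  4  5
 3  4  3  3  3  3  3  4  5
 2  5  4  4  4  4  4  4  5
 8  6  5  5  5  5  5  5  5
 9  7  6  6  6  6  6  6  6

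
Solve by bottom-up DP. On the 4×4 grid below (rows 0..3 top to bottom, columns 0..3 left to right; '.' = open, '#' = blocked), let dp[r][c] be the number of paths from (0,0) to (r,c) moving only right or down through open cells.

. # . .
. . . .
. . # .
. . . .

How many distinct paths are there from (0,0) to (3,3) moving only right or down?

4

r\c   0   1   2   3
  0   1   0   0   0
  1   1   1   1   1
  2   1   2   0   1
  3   1   3   3   4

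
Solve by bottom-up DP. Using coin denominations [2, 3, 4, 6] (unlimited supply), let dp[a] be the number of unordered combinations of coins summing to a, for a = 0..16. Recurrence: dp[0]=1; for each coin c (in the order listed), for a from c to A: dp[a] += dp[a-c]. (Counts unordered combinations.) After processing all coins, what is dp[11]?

5

after  coin     0     1     2     3     4     5     6     7     8     9    10    11    12    13    14    15    16
          2     1     0     1     0     1     0     1     0     1     0     1     0     1     0     1     0     1
          3     1     0     1     1     1     1     2     1     2     2     2     2     3     2     3     3     3
          4     1     0     1     1     2     1     3     2     4     3     5     4     7     5     8     7    10
          6     1     0     1     1     2     1     4     2     5     4     7     5    11     7    13    11    17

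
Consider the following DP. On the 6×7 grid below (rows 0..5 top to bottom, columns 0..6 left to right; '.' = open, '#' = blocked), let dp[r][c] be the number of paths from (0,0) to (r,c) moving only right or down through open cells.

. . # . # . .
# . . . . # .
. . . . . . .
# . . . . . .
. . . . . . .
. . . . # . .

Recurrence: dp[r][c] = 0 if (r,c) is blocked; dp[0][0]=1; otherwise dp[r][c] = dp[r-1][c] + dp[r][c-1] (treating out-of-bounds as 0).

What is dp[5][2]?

r\c   0   1   2   3   4   5   6
  0   1   1   0   0   0   0   0
  1   0   1   1   1   1   0   0
  2   0   1   2   3   4   4   4
  3   0   1   3   6  10  14  18
  4   0   1   4  10  20  34  52
  5   0   1   5  15   0  34  86

5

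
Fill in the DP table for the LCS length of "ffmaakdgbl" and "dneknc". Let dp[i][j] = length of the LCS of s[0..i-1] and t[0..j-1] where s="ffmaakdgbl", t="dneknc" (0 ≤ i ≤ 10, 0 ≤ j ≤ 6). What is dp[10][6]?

1

   ''  d  n  e  k  n  c
''  0  0  0  0  0  0  0
 f  0  0  0  0  0  0  0
 f  0  0  0  0  0  0  0
 m  0  0  0  0  0  0  0
 a  0  0  0  0  0  0  0
 a  0  0  0  0  0  0  0
 k  0  0  0  0  1  1  1
 d  0  1  1  1  1  1  1
 g  0  1  1  1  1  1  1
 b  0  1  1  1  1  1  1
 l  0  1  1  1  1  1  1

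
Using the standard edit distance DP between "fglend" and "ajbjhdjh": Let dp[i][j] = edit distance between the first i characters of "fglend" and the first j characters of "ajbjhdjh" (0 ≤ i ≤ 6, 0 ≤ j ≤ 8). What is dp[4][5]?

5

   ''  a  j  b  j  h  d  j  h
''  0  1  2  3  4  5  6  7  8
 f  1  1  2  3  4  5  6  7  8
 g  2  2  2  3  4  5  6  7  8
 l  3  3  3  3  4  5  6  7  8
 e  4  4  4  4  4  5  6  7  8
 n  5  5  5  5  5  5  6  7  8
 d  6  6  6  6  6  6  5  6  7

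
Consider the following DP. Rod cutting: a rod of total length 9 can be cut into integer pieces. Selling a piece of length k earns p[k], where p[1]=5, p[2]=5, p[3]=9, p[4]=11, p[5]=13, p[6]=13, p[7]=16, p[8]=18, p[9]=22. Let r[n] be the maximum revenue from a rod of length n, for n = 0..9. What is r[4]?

20

   n    0    1    2    3    4    5    6    7    8    9
r[n]    0    5   10   15   20   25   30   35   40   45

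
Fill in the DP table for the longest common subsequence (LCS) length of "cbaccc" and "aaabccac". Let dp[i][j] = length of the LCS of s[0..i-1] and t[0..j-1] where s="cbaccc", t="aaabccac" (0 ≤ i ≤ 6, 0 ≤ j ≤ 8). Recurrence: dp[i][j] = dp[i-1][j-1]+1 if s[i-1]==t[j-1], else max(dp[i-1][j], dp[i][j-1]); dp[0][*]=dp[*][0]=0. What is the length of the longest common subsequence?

4

   ''  a  a  a  b  c  c  a  c
''  0  0  0  0  0  0  0  0  0
 c  0  0  0  0  0  1  1  1  1
 b  0  0  0  0  1  1  1  1  1
 a  0  1  1  1  1  1  1  2  2
 c  0  1  1  1  1  2  2  2  3
 c  0  1  1  1  1  2  3  3  3
 c  0  1  1  1  1  2  3  3  4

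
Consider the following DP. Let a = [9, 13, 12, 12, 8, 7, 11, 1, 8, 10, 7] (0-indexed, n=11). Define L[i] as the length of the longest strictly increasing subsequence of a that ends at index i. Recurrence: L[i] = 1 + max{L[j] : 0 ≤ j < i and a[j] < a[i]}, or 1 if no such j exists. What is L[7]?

1

   i    0    1    2    3    4    5    6    7    8    9   10
a[i]    9   13   12   12    8    7   11    1    8   10    7
L[i]    1    2    2    2    1    1    2    1    2    3    2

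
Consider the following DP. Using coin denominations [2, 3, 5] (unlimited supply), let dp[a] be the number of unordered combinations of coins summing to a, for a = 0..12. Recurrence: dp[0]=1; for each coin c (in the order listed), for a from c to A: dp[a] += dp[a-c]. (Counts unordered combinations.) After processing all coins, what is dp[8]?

3

after  coin     0     1     2     3     4     5     6     7     8     9    10    11    12
          2     1     0     1     0     1     0     1     0     1     0     1     0     1
          3     1     0     1     1     1     1     2     1     2     2     2     2     3
          5     1     0     1     1     1     2     2     2     3     3     4     4     5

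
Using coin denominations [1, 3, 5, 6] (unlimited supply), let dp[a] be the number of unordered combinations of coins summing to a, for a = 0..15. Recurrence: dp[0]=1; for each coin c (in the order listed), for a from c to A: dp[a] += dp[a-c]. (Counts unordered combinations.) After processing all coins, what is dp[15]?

after  coin     0     1     2     3     4     5     6     7     8     9    10    11    12    13    14    15
          1     1     1     1     1     1     1     1     1     1     1     1     1     1     1     1     1
          3     1     1     1     2     2     2     3     3     3     4     4     4     5     5     5     6
          5     1     1     1     2     2     3     4     4     5     6     7     8     9    10    11    13
          6     1     1     1     2     2     3     5     5     6     8     9    11    14    15    17    21

21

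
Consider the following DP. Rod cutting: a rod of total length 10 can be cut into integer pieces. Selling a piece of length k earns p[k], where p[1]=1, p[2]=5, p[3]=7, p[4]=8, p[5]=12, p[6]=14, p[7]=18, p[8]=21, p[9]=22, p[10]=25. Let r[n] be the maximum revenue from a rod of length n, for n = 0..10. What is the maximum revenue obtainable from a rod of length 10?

26

   n    0    1    2    3    4    5    6    7    8    9   10
r[n]    0    1    5    7   10   12   15   18   21   23   26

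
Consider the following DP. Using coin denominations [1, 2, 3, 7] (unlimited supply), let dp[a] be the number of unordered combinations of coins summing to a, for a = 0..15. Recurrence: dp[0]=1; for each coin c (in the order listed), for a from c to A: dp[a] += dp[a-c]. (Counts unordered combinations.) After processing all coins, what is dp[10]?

17

after  coin     0     1     2     3     4     5     6     7     8     9    10    11    12    13    14    15
          1     1     1     1     1     1     1     1     1     1     1     1     1     1     1     1     1
          2     1     1     2     2     3     3     4     4     5     5     6     6     7     7     8     8
          3     1     1     2     3     4     5     7     8    10    12    14    16    19    21    24    27
          7     1     1     2     3     4     5     7     9    11    14    17    20    24    28    33    38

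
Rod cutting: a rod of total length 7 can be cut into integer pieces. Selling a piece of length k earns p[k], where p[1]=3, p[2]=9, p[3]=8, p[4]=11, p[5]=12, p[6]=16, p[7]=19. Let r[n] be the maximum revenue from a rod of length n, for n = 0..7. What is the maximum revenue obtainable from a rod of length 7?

30

   n    0    1    2    3    4    5    6    7
r[n]    0    3    9   12   18   21   27   30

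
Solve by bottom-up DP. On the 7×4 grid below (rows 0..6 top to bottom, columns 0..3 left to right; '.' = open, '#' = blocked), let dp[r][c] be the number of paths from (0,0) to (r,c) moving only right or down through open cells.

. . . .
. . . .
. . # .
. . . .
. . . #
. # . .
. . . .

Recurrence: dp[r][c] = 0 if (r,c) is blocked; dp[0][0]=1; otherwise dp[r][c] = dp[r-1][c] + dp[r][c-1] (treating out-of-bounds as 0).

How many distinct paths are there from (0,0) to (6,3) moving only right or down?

r\c   0   1   2   3
  0   1   1   1   1
  1   1   2   3   4
  2   1   3   0   4
  3   1   4   4   8
  4   1   5   9   0
  5   1   0   9   9
  6   1   1  10  19

19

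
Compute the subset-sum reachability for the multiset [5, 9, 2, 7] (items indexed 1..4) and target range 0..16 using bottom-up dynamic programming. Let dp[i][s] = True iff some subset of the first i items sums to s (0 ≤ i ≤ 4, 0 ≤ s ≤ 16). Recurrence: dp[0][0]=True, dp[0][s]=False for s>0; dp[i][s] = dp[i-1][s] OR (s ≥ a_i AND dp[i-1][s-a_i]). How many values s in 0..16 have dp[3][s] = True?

8

i\s   0   1   2   3   4   5   6   7   8   9  10  11  12  13  14  15  16
  0   T   F   F   F   F   F   F   F   F   F   F   F   F   F   F   F   F
  1   T   F   F   F   F   T   F   F   F   F   F   F   F   F   F   F   F
  2   T   F   F   F   F   T   F   F   F   T   F   F   F   F   T   F   F
  3   T   F   T   F   F   T   F   T   F   T   F   T   F   F   T   F   T
  4   T   F   T   F   F   T   F   T   F   T   F   T   T   F   T   F   T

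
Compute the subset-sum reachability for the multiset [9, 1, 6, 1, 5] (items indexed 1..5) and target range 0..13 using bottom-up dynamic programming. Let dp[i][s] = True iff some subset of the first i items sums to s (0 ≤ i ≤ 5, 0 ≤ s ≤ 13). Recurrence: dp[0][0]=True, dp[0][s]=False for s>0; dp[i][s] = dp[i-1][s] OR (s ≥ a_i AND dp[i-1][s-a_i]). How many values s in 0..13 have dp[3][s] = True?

i\s   0   1   2   3   4   5   6   7   8   9  10  11  12  13
  0   T   F   F   F   F   F   F   F   F   F   F   F   F   F
  1   T   F   F   F   F   F   F   F   F   T   F   F   F   F
  2   T   T   F   F   F   F   F   F   F   T   T   F   F   F
  3   T   T   F   F   F   F   T   T   F   T   T   F   F   F
  4   T   T   T   F   F   F   T   T   T   T   T   T   F   F
  5   T   T   T   F   F   T   T   T   T   T   T   T   T   T

6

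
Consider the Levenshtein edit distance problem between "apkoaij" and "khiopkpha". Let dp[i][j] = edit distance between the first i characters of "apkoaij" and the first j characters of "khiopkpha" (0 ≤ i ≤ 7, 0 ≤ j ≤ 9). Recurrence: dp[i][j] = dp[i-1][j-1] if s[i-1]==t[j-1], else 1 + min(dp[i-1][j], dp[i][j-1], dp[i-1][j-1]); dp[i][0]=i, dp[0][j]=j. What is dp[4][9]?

7

   ''  k  h  i  o  p  k  p  h  a
''  0  1  2  3  4  5  6  7  8  9
 a  1  1  2  3  4  5  6  7  8  8
 p  2  2  2  3  4  4  5  6  7  8
 k  3  2  3  3  4  5  4  5  6  7
 o  4  3  3  4  3  4  5  5  6  7
 a  5  4  4  4  4  4  5  6  6  6
 i  6  5  5  4  5  5  5  6  7  7
 j  7  6  6  5  5  6  6  6  7  8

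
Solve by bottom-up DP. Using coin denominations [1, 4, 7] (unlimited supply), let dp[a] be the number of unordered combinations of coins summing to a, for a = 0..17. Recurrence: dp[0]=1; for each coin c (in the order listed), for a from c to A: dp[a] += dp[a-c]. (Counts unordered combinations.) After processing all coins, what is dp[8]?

after  coin     0     1     2     3     4     5     6     7     8     9    10    11    12    13    14    15    16    17
          1     1     1     1     1     1     1     1     1     1     1     1     1     1     1     1     1     1     1
          4     1     1     1     1     2     2     2     2     3     3     3     3     4     4     4     4     5     5
          7     1     1     1     1     2     2     2     3     4     4     4     5     6     6     7     8     9     9

4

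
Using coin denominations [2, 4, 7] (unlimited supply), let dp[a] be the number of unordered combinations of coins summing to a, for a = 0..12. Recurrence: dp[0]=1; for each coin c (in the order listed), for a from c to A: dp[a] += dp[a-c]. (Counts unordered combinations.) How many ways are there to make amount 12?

4

after  coin     0     1     2     3     4     5     6     7     8     9    10    11    12
          2     1     0     1     0     1     0     1     0     1     0     1     0     1
          4     1     0     1     0     2     0     2     0     3     0     3     0     4
          7     1     0     1     0     2     0     2     1     3     1     3     2     4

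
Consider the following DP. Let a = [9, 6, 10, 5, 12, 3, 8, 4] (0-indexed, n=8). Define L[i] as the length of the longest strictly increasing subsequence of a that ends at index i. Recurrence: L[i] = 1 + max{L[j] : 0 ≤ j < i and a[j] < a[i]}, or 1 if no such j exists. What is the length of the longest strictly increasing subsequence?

3

   i    0    1    2    3    4    5    6    7
a[i]    9    6   10    5   12    3    8    4
L[i]    1    1    2    1    3    1    2    2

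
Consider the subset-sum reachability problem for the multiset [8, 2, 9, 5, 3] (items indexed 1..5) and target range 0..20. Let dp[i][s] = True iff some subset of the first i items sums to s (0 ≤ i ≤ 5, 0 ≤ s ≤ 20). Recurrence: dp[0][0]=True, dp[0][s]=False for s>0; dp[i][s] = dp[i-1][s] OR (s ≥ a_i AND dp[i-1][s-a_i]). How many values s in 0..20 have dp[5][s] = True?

i\s   0   1   2   3   4   5   6   7   8   9  10  11  12  13  14  15  16  17  18  19  20
  0   T   F   F   F   F   F   F   F   F   F   F   F   F   F   F   F   F   F   F   F   F
  1   T   F   F   F   F   F   F   F   T   F   F   F   F   F   F   F   F   F   F   F   F
  2   T   F   T   F   F   F   F   F   T   F   T   F   F   F   F   F   F   F   F   F   F
  3   T   F   T   F   F   F   F   F   T   T   T   T   F   F   F   F   F   T   F   T   F
  4   T   F   T   F   F   T   F   T   T   T   T   T   F   T   T   T   T   T   F   T   F
  5   T   F   T   T   F   T   F   T   T   T   T   T   T   T   T   T   T   T   T   T   T

18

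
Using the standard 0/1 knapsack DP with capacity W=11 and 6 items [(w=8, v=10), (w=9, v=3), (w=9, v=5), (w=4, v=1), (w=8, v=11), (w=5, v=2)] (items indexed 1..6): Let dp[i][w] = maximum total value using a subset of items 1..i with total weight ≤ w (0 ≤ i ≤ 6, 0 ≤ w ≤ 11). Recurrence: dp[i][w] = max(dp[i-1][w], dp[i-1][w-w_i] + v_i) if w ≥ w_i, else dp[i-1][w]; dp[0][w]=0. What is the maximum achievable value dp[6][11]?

11

i\w   0   1   2   3   4   5   6   7   8   9  10  11
  0   0   0   0   0   0   0   0   0   0   0   0   0
  1   0   0   0   0   0   0   0   0  10  10  10  10
  2   0   0   0   0   0   0   0   0  10  10  10  10
  3   0   0   0   0   0   0   0   0  10  10  10  10
  4   0   0   0   0   1   1   1   1  10  10  10  10
  5   0   0   0   0   1   1   1   1  11  11  11  11
  6   0   0   0   0   1   2   2   2  11  11  11  11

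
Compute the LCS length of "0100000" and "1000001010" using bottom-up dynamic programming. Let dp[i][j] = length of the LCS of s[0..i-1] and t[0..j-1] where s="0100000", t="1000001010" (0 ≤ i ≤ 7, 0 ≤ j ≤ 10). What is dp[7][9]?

   ''  1  0  0  0  0  0  1  0  1  0
''  0  0  0  0  0  0  0  0  0  0  0
 0  0  0  1  1  1  1  1  1  1  1  1
 1  0  1  1  1  1  1  1  2  2  2  2
 0  0  1  2  2  2  2  2  2  3  3  3
 0  0  1  2  3  3  3  3  3  3  3  4
 0  0  1  2  3  4  4  4  4  4  4  4
 0  0  1  2  3  4  5  5  5  5  5  5
 0  0  1  2  3  4  5  6  6  6  6  6

6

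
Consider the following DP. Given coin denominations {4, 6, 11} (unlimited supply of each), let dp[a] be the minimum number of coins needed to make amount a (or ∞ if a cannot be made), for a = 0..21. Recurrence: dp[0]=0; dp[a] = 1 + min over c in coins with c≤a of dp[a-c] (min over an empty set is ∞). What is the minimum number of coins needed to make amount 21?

3

 a  0  1  2  3  4  5  6  7  8  9 10 11 12 13 14 15 16 17 18 19 20 21
dp  0  -  -  -  1  -  1  -  2  -  2  1  2  -  3  2  3  2  3  3  4  3
(- denotes ∞ / unreachable)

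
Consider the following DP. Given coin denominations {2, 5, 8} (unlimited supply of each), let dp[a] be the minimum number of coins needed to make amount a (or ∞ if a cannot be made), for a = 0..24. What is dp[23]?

 a  0  1  2  3  4  5  6  7  8  9 10 11 12 13 14 15 16 17 18 19 20 21 22 23 24
dp  0  -  1  -  2  1  3  2  1  3  2  4  3  2  4  3  2  4  3  5  4  3  5  4  3
(- denotes ∞ / unreachable)

4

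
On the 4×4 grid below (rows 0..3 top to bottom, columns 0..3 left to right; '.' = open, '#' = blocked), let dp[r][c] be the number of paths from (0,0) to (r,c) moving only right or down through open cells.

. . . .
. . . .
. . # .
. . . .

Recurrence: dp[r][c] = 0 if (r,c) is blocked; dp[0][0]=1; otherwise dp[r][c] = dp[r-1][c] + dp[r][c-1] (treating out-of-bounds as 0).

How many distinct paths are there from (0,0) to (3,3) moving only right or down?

8

r\c   0   1   2   3
  0   1   1   1   1
  1   1   2   3   4
  2   1   3   0   4
  3   1   4   4   8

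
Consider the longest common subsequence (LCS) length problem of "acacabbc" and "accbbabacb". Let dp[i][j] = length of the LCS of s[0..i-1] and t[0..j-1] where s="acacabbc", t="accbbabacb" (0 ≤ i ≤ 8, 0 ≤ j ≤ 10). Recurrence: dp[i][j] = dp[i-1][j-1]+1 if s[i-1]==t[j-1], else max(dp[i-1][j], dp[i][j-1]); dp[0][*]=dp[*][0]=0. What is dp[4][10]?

   ''  a  c  c  b  b  a  b  a  c  b
''  0  0  0  0  0  0  0  0  0  0  0
 a  0  1  1  1  1  1  1  1  1  1  1
 c  0  1  2  2  2  2  2  2  2  2  2
 a  0  1  2  2  2  2  3  3  3  3  3
 c  0  1  2  3  3  3  3  3  3  4  4
 a  0  1  2  3  3  3  4  4  4  4  4
 b  0  1  2  3  4  4  4  5  5  5  5
 b  0  1  2  3  4  5  5  5  5  5  6
 c  0  1  2  3  4  5  5  5  5  6  6

4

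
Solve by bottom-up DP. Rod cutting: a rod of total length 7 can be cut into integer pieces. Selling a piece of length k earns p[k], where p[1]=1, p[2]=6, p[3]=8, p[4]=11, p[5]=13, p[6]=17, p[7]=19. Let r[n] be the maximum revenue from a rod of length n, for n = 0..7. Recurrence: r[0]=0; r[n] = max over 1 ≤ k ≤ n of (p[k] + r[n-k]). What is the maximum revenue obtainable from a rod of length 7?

20

   n    0    1    2    3    4    5    6    7
r[n]    0    1    6    8   12   14   18   20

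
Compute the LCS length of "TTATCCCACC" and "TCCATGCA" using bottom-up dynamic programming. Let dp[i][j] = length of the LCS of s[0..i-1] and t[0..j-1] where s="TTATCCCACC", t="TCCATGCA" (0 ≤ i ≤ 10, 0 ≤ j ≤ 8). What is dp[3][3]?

1

   ''  T  C  C  A  T  G  C  A
''  0  0  0  0  0  0  0  0  0
 T  0  1  1  1  1  1  1  1  1
 T  0  1  1  1  1  2  2  2  2
 A  0  1  1  1  2  2  2  2  3
 T  0  1  1  1  2  3  3  3  3
 C  0  1  2  2  2  3  3  4  4
 C  0  1  2  3  3  3  3  4  4
 C  0  1  2  3  3  3  3  4  4
 A  0  1  2  3  4  4  4  4  5
 C  0  1  2  3  4  4  4  5  5
 C  0  1  2  3  4  4  4  5  5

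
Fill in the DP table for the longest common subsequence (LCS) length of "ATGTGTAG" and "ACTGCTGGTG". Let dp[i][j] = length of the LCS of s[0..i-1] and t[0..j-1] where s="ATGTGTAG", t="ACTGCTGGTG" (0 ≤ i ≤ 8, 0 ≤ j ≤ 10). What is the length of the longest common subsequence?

7

   ''  A  C  T  G  C  T  G  G  T  G
''  0  0  0  0  0  0  0  0  0  0  0
 A  0  1  1  1  1  1  1  1  1  1  1
 T  0  1  1  2  2  2  2  2  2  2  2
 G  0  1  1  2  3  3  3  3  3  3  3
 T  0  1  1  2  3  3  4  4  4  4  4
 G  0  1  1  2  3  3  4  5  5  5  5
 T  0  1  1  2  3  3  4  5  5  6  6
 A  0  1  1  2  3  3  4  5  5  6  6
 G  0  1  1  2  3  3  4  5  6  6  7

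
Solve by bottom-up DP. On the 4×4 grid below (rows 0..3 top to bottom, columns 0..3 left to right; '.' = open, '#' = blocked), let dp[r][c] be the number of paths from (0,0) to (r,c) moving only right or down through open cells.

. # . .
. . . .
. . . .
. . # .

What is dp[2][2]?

3

r\c   0   1   2   3
  0   1   0   0   0
  1   1   1   1   1
  2   1   2   3   4
  3   1   3   0   4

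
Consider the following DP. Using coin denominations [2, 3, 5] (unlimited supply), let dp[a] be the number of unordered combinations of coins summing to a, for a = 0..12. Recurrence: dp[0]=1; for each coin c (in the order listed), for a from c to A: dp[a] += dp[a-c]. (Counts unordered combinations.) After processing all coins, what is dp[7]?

after  coin     0     1     2     3     4     5     6     7     8     9    10    11    12
          2     1     0     1     0     1     0     1     0     1     0     1     0     1
          3     1     0     1     1     1     1     2     1     2     2     2     2     3
          5     1     0     1     1     1     2     2     2     3     3     4     4     5

2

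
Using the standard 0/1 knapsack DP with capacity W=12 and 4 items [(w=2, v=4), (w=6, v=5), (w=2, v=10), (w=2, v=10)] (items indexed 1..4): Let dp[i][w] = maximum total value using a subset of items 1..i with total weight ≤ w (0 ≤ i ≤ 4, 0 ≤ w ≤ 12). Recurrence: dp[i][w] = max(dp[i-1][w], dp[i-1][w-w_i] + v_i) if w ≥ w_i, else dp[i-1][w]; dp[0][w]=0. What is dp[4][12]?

i\w   0   1   2   3   4   5   6   7   8   9  10  11  12
  0   0   0   0   0   0   0   0   0   0   0   0   0   0
  1   0   0   4   4   4   4   4   4   4   4   4   4   4
  2   0   0   4   4   4   4   5   5   9   9   9   9   9
  3   0   0  10  10  14  14  14  14  15  15  19  19  19
  4   0   0  10  10  20  20  24  24  24  24  25  25  29

29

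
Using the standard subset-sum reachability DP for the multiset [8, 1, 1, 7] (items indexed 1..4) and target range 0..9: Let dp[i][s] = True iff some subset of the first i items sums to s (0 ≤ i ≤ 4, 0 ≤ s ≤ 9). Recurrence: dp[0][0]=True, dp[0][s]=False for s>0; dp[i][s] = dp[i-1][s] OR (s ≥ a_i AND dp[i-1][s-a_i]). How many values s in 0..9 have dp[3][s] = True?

5

i\s   0   1   2   3   4   5   6   7   8   9
  0   T   F   F   F   F   F   F   F   F   F
  1   T   F   F   F   F   F   F   F   T   F
  2   T   T   F   F   F   F   F   F   T   T
  3   T   T   T   F   F   F   F   F   T   T
  4   T   T   T   F   F   F   F   T   T   T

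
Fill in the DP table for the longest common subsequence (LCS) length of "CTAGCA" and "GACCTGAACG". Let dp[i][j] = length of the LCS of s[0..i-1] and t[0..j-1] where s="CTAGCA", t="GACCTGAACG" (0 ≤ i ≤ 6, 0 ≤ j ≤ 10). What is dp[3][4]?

1

   ''  G  A  C  C  T  G  A  A  C  G
''  0  0  0  0  0  0  0  0  0  0  0
 C  0  0  0  1  1  1  1  1  1  1  1
 T  0  0  0  1  1  2  2  2  2  2  2
 A  0  0  1  1  1  2  2  3  3  3  3
 G  0  1  1  1  1  2  3  3  3  3  4
 C  0  1  1  2  2  2  3  3  3  4  4
 A  0  1  2  2  2  2  3  4  4  4  4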